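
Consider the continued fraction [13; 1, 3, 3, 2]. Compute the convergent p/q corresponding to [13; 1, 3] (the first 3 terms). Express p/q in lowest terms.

Compute successive convergents:
a_0 = 13: 13/1
a_1 = 1: 14/1
a_2 = 3: 55/4

55/4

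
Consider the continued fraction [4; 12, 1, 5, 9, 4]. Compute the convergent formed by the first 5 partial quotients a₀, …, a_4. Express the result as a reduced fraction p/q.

2879/706

a_0 = 4: 4/1
a_1 = 12: 49/12
a_2 = 1: 53/13
a_3 = 5: 314/77
a_4 = 9: 2879/706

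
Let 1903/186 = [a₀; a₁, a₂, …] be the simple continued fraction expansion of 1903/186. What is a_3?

14

1903 = 10·186 + 43, so a_0 = 10
186 = 4·43 + 14, so a_1 = 4
43 = 3·14 + 1, so a_2 = 3
14 = 14·1 + 0, so a_3 = 14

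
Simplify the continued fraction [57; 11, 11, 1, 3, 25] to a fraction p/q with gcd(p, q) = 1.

Work from the innermost term outward:
Start with 25.
3 + 1/(25/1) = 3 + 1/25 = 76/25
1 + 1/(76/25) = 1 + 25/76 = 101/76
11 + 1/(101/76) = 11 + 76/101 = 1187/101
11 + 1/(1187/101) = 11 + 101/1187 = 13158/1187
57 + 1/(13158/1187) = 57 + 1187/13158 = 751193/13158

751193/13158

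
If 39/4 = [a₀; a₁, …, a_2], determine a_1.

1

Apply division with remainder until the remainder is 0:
⌊39/4⌋ = 9, remainder 3
⌊4/3⌋ = 1, remainder 1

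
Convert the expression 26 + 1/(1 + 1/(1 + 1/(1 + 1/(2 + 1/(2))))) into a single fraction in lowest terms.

a_0 = 26: 26/1
a_1 = 1: 27/1
a_2 = 1: 53/2
a_3 = 1: 80/3
a_4 = 2: 213/8
a_5 = 2: 506/19

506/19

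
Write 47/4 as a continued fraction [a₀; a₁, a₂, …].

Run the Euclidean algorithm, recording each quotient:
47 = 11·4 + 3, so a_0 = 11
4 = 1·3 + 1, so a_1 = 1
3 = 3·1 + 0, so a_2 = 3

[11; 1, 3]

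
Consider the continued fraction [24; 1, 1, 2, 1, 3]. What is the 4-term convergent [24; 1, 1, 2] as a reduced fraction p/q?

Start with 2.
1 + 1/(2/1) = 1 + 1/2 = 3/2
1 + 1/(3/2) = 1 + 2/3 = 5/3
24 + 1/(5/3) = 24 + 3/5 = 123/5

123/5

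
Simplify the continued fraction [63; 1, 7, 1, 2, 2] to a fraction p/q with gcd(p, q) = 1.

3897/61

Compute successive convergents:
a_0 = 63: 63/1
a_1 = 1: 64/1
a_2 = 7: 511/8
a_3 = 1: 575/9
a_4 = 2: 1661/26
a_5 = 2: 3897/61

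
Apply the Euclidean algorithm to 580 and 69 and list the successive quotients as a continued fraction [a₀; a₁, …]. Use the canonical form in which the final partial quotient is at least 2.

⌊580/69⌋ = 8, remainder 28
⌊69/28⌋ = 2, remainder 13
⌊28/13⌋ = 2, remainder 2
⌊13/2⌋ = 6, remainder 1
⌊2/1⌋ = 2, remainder 0

[8; 2, 2, 6, 2]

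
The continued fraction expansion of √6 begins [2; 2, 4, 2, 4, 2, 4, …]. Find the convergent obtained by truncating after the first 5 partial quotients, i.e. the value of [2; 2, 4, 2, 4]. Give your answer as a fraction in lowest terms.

218/89

a_0 = 2: 2/1
a_1 = 2: 5/2
a_2 = 4: 22/9
a_3 = 2: 49/20
a_4 = 4: 218/89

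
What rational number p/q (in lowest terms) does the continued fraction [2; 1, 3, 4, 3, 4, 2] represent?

1462/529

Starting at the tail and folding back:
Start with 2.
4 + 1/(2/1) = 4 + 1/2 = 9/2
3 + 1/(9/2) = 3 + 2/9 = 29/9
4 + 1/(29/9) = 4 + 9/29 = 125/29
3 + 1/(125/29) = 3 + 29/125 = 404/125
1 + 1/(404/125) = 1 + 125/404 = 529/404
2 + 1/(529/404) = 2 + 404/529 = 1462/529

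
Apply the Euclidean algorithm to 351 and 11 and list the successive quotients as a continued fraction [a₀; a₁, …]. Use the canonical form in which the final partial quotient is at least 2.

[31; 1, 10]

351 = 31·11 + 10, so a_0 = 31
11 = 1·10 + 1, so a_1 = 1
10 = 10·1 + 0, so a_2 = 10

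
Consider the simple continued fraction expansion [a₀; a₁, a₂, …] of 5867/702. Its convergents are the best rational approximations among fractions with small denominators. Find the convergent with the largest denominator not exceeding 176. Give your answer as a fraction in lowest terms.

List convergents until the denominator exceeds the bound:
a_0 = 8: 8/1  (≤ bound)
a_1 = 2: 17/2  (≤ bound)
a_2 = 1: 25/3  (≤ bound)
a_3 = 3: 92/11  (≤ bound)
a_4 = 1: 117/14  (≤ bound)
a_5 = 11: 1379/165  (≤ bound)
a_6 = 1: 1496/179  (> 176, stop)

1379/165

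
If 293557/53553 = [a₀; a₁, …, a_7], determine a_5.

293557 = 5·53553 + 25792, so a_0 = 5
53553 = 2·25792 + 1969, so a_1 = 2
25792 = 13·1969 + 195, so a_2 = 13
1969 = 10·195 + 19, so a_3 = 10
195 = 10·19 + 5, so a_4 = 10
19 = 3·5 + 4, so a_5 = 3

3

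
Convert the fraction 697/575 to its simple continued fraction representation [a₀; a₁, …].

[1; 4, 1, 2, 2, 17]

697 = 1·575 + 122, so a_0 = 1
575 = 4·122 + 87, so a_1 = 4
122 = 1·87 + 35, so a_2 = 1
87 = 2·35 + 17, so a_3 = 2
35 = 2·17 + 1, so a_4 = 2
17 = 17·1 + 0, so a_5 = 17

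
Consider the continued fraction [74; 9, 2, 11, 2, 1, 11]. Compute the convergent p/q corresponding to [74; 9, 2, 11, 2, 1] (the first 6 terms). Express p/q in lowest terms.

49873/673

Use the convergent recurrence hₖ = aₖ·hₖ₋₁ + hₖ₋₂ (and likewise for the denominators kₖ):
a_0 = 74: 74/1
a_1 = 9: 667/9
a_2 = 2: 1408/19
a_3 = 11: 16155/218
a_4 = 2: 33718/455
a_5 = 1: 49873/673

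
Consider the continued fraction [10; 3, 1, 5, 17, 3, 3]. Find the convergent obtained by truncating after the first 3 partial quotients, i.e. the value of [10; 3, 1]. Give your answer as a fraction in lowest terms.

Collapse the nested fraction from the inside out:
Start with 1.
3 + 1/(1/1) = 3 + 1/1 = 4/1
10 + 1/(4/1) = 10 + 1/4 = 41/4

41/4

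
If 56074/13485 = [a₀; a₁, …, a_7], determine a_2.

3

⌊56074/13485⌋ = 4, remainder 2134
⌊13485/2134⌋ = 6, remainder 681
⌊2134/681⌋ = 3, remainder 91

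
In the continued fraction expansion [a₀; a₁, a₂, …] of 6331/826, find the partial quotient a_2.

Apply division with remainder until the remainder is 0:
6331 ÷ 826 → quotient 7, remainder 549
826 ÷ 549 → quotient 1, remainder 277
549 ÷ 277 → quotient 1, remainder 272

1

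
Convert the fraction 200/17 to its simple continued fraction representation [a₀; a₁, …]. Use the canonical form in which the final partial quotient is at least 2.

⌊200/17⌋ = 11, remainder 13
⌊17/13⌋ = 1, remainder 4
⌊13/4⌋ = 3, remainder 1
⌊4/1⌋ = 4, remainder 0

[11; 1, 3, 4]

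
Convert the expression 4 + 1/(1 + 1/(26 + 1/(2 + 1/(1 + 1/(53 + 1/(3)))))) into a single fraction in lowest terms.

Start with 3.
53 + 1/(3/1) = 53 + 1/3 = 160/3
1 + 1/(160/3) = 1 + 3/160 = 163/160
2 + 1/(163/160) = 2 + 160/163 = 486/163
26 + 1/(486/163) = 26 + 163/486 = 12799/486
1 + 1/(12799/486) = 1 + 486/12799 = 13285/12799
4 + 1/(13285/12799) = 4 + 12799/13285 = 65939/13285

65939/13285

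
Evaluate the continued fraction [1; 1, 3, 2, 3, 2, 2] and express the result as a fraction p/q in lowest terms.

Use the convergent recurrence hₖ = aₖ·hₖ₋₁ + hₖ₋₂ (and likewise for the denominators kₖ):
a_0 = 1: 1/1
a_1 = 1: 2/1
a_2 = 3: 7/4
a_3 = 2: 16/9
a_4 = 3: 55/31
a_5 = 2: 126/71
a_6 = 2: 307/173

307/173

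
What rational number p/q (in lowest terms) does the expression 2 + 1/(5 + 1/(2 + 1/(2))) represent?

Start with 2.
2 + 1/(2/1) = 2 + 1/2 = 5/2
5 + 1/(5/2) = 5 + 2/5 = 27/5
2 + 1/(27/5) = 2 + 5/27 = 59/27

59/27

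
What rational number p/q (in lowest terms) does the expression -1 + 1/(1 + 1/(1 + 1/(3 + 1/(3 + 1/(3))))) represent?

a_0 = -1: -1/1
a_1 = 1: 0/1
a_2 = 1: -1/2
a_3 = 3: -3/7
a_4 = 3: -10/23
a_5 = 3: -33/76

-33/76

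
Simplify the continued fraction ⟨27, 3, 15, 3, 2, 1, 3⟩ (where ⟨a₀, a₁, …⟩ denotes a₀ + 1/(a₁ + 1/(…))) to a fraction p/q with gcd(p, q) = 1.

47411/1735

a_0 = 27: 27/1
a_1 = 3: 82/3
a_2 = 15: 1257/46
a_3 = 3: 3853/141
a_4 = 2: 8963/328
a_5 = 1: 12816/469
a_6 = 3: 47411/1735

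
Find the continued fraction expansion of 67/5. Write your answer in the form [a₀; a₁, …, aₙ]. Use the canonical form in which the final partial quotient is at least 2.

67 ÷ 5 → quotient 13, remainder 2
5 ÷ 2 → quotient 2, remainder 1
2 ÷ 1 → quotient 2, remainder 0

[13; 2, 2]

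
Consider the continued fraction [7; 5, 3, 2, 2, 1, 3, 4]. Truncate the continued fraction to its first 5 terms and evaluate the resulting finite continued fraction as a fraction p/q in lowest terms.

a_0 = 7: 7/1
a_1 = 5: 36/5
a_2 = 3: 115/16
a_3 = 2: 266/37
a_4 = 2: 647/90

647/90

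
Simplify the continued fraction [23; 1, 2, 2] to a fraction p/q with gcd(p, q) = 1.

a_0 = 23: 23/1
a_1 = 1: 24/1
a_2 = 2: 71/3
a_3 = 2: 166/7

166/7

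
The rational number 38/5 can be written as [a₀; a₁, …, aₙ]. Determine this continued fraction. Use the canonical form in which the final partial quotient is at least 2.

Apply division with remainder until the remainder is 0:
38 ÷ 5 → quotient 7, remainder 3
5 ÷ 3 → quotient 1, remainder 2
3 ÷ 2 → quotient 1, remainder 1
2 ÷ 1 → quotient 2, remainder 0

[7; 1, 1, 2]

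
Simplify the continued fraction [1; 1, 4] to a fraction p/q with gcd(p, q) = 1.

Starting at the tail and folding back:
Start with 4.
1 + 1/(4/1) = 1 + 1/4 = 5/4
1 + 1/(5/4) = 1 + 4/5 = 9/5

9/5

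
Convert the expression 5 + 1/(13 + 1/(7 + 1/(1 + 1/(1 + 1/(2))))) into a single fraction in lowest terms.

2533/499

Compute successive convergents:
a_0 = 5: 5/1
a_1 = 13: 66/13
a_2 = 7: 467/92
a_3 = 1: 533/105
a_4 = 1: 1000/197
a_5 = 2: 2533/499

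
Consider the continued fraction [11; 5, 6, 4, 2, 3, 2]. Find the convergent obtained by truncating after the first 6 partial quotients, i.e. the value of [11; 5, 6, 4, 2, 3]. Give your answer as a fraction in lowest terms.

11149/996

a_0 = 11: 11/1
a_1 = 5: 56/5
a_2 = 6: 347/31
a_3 = 4: 1444/129
a_4 = 2: 3235/289
a_5 = 3: 11149/996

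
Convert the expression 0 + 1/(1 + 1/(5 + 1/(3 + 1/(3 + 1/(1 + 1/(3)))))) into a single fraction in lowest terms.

Start with 3.
1 + 1/(3/1) = 1 + 1/3 = 4/3
3 + 1/(4/3) = 3 + 3/4 = 15/4
3 + 1/(15/4) = 3 + 4/15 = 49/15
5 + 1/(49/15) = 5 + 15/49 = 260/49
1 + 1/(260/49) = 1 + 49/260 = 309/260
0 + 1/(309/260) = 0 + 260/309 = 260/309

260/309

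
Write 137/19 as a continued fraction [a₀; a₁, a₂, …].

Apply division with remainder until the remainder is 0:
137 ÷ 19 → quotient 7, remainder 4
19 ÷ 4 → quotient 4, remainder 3
4 ÷ 3 → quotient 1, remainder 1
3 ÷ 1 → quotient 3, remainder 0

[7; 4, 1, 3]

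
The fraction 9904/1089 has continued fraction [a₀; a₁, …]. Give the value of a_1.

⌊9904/1089⌋ = 9, remainder 103
⌊1089/103⌋ = 10, remainder 59

10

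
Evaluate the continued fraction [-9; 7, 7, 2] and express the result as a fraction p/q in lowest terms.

-948/107

Starting at the tail and folding back:
Start with 2.
7 + 1/(2/1) = 7 + 1/2 = 15/2
7 + 1/(15/2) = 7 + 2/15 = 107/15
-9 + 1/(107/15) = -9 + 15/107 = -948/107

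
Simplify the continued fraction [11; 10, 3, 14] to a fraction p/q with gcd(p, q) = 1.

4927/444

Collapse the nested fraction from the inside out:
Start with 14.
3 + 1/(14/1) = 3 + 1/14 = 43/14
10 + 1/(43/14) = 10 + 14/43 = 444/43
11 + 1/(444/43) = 11 + 43/444 = 4927/444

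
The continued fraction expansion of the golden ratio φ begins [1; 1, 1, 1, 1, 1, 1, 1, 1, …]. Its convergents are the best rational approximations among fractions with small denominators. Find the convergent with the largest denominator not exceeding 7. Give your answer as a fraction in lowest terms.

8/5

List convergents until the denominator exceeds the bound:
a_0 = 1: 1/1  (≤ bound)
a_1 = 1: 2/1  (≤ bound)
a_2 = 1: 3/2  (≤ bound)
a_3 = 1: 5/3  (≤ bound)
a_4 = 1: 8/5  (≤ bound)
a_5 = 1: 13/8  (> 7, stop)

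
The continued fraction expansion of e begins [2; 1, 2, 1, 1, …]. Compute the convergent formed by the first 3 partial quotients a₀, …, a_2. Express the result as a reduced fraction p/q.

a_0 = 2: 2/1
a_1 = 1: 3/1
a_2 = 2: 8/3

8/3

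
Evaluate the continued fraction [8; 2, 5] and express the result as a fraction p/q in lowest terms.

Start with 5.
2 + 1/(5/1) = 2 + 1/5 = 11/5
8 + 1/(11/5) = 8 + 5/11 = 93/11

93/11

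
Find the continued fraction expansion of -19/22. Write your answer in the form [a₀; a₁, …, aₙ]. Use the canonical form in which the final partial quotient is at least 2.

⌊-19/22⌋ = -1, remainder 3
⌊22/3⌋ = 7, remainder 1
⌊3/1⌋ = 3, remainder 0

[-1; 7, 3]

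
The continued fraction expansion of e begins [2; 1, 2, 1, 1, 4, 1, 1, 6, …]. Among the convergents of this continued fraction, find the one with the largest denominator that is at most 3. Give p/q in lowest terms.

8/3

a_0 = 2: 2/1  (≤ bound)
a_1 = 1: 3/1  (≤ bound)
a_2 = 2: 8/3  (≤ bound)
a_3 = 1: 11/4  (> 3, stop)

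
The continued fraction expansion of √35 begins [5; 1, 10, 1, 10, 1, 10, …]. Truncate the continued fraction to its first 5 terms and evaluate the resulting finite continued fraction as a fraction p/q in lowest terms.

775/131

Use the convergent recurrence hₖ = aₖ·hₖ₋₁ + hₖ₋₂ (and likewise for the denominators kₖ):
a_0 = 5: 5/1
a_1 = 1: 6/1
a_2 = 10: 65/11
a_3 = 1: 71/12
a_4 = 10: 775/131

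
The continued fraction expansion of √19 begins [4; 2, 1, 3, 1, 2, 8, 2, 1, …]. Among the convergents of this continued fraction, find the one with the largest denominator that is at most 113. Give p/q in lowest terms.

170/39

a_0 = 4: 4/1  (≤ bound)
a_1 = 2: 9/2  (≤ bound)
a_2 = 1: 13/3  (≤ bound)
a_3 = 3: 48/11  (≤ bound)
a_4 = 1: 61/14  (≤ bound)
a_5 = 2: 170/39  (≤ bound)
a_6 = 8: 1421/326  (> 113, stop)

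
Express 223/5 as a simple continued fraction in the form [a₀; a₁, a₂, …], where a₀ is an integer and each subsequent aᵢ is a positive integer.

[44; 1, 1, 2]

⌊223/5⌋ = 44, remainder 3
⌊5/3⌋ = 1, remainder 2
⌊3/2⌋ = 1, remainder 1
⌊2/1⌋ = 2, remainder 0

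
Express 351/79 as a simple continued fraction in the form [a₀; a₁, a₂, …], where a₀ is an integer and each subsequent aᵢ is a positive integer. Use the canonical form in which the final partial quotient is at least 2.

351 = 4·79 + 35, so a_0 = 4
79 = 2·35 + 9, so a_1 = 2
35 = 3·9 + 8, so a_2 = 3
9 = 1·8 + 1, so a_3 = 1
8 = 8·1 + 0, so a_4 = 8

[4; 2, 3, 1, 8]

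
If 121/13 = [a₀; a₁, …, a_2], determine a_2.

121 = 9·13 + 4, so a_0 = 9
13 = 3·4 + 1, so a_1 = 3
4 = 4·1 + 0, so a_2 = 4

4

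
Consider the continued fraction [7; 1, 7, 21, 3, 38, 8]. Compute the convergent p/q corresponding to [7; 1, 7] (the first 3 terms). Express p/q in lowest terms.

Start with 7.
1 + 1/(7/1) = 1 + 1/7 = 8/7
7 + 1/(8/7) = 7 + 7/8 = 63/8

63/8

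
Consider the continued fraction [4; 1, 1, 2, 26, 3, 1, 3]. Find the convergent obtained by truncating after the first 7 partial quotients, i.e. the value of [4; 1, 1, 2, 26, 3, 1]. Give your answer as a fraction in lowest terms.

2451/533

a_0 = 4: 4/1
a_1 = 1: 5/1
a_2 = 1: 9/2
a_3 = 2: 23/5
a_4 = 26: 607/132
a_5 = 3: 1844/401
a_6 = 1: 2451/533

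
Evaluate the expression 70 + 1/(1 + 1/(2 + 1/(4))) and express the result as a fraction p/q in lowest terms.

919/13

a_0 = 70: 70/1
a_1 = 1: 71/1
a_2 = 2: 212/3
a_3 = 4: 919/13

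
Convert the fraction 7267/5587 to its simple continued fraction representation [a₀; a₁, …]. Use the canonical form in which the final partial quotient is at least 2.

7267 = 1·5587 + 1680, so a_0 = 1
5587 = 3·1680 + 547, so a_1 = 3
1680 = 3·547 + 39, so a_2 = 3
547 = 14·39 + 1, so a_3 = 14
39 = 39·1 + 0, so a_4 = 39

[1; 3, 3, 14, 39]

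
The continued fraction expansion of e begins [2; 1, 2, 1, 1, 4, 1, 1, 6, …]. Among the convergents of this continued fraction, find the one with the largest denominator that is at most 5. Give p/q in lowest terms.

List convergents until the denominator exceeds the bound:
a_0 = 2: 2/1  (≤ bound)
a_1 = 1: 3/1  (≤ bound)
a_2 = 2: 8/3  (≤ bound)
a_3 = 1: 11/4  (≤ bound)
a_4 = 1: 19/7  (> 5, stop)

11/4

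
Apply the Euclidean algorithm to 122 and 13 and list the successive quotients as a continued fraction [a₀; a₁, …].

Run the Euclidean algorithm, recording each quotient:
122 ÷ 13 → quotient 9, remainder 5
13 ÷ 5 → quotient 2, remainder 3
5 ÷ 3 → quotient 1, remainder 2
3 ÷ 2 → quotient 1, remainder 1
2 ÷ 1 → quotient 2, remainder 0

[9; 2, 1, 1, 2]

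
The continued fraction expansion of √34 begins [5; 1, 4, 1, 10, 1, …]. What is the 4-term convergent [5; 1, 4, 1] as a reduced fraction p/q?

35/6

Start with 1.
4 + 1/(1/1) = 4 + 1/1 = 5/1
1 + 1/(5/1) = 1 + 1/5 = 6/5
5 + 1/(6/5) = 5 + 5/6 = 35/6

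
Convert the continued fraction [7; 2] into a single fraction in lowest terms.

15/2

Compute successive convergents:
a_0 = 7: 7/1
a_1 = 2: 15/2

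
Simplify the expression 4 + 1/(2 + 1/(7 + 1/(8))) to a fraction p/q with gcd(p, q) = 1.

Starting at the tail and folding back:
Start with 8.
7 + 1/(8/1) = 7 + 1/8 = 57/8
2 + 1/(57/8) = 2 + 8/57 = 122/57
4 + 1/(122/57) = 4 + 57/122 = 545/122

545/122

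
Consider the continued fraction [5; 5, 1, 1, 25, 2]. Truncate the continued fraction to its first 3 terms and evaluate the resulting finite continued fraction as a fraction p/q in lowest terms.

31/6

a_0 = 5: 5/1
a_1 = 5: 26/5
a_2 = 1: 31/6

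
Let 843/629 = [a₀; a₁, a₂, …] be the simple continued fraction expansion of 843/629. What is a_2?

843 = 1·629 + 214, so a_0 = 1
629 = 2·214 + 201, so a_1 = 2
214 = 1·201 + 13, so a_2 = 1

1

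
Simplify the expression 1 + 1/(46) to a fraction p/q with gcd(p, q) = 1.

47/46

a_0 = 1: 1/1
a_1 = 46: 47/46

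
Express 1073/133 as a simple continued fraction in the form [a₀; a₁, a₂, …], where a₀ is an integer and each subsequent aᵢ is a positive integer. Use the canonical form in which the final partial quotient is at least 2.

1073 = 8·133 + 9, so a_0 = 8
133 = 14·9 + 7, so a_1 = 14
9 = 1·7 + 2, so a_2 = 1
7 = 3·2 + 1, so a_3 = 3
2 = 2·1 + 0, so a_4 = 2

[8; 14, 1, 3, 2]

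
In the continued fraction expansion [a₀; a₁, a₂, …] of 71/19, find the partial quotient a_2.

2

Repeatedly divide and take the remainder:
⌊71/19⌋ = 3, remainder 14
⌊19/14⌋ = 1, remainder 5
⌊14/5⌋ = 2, remainder 4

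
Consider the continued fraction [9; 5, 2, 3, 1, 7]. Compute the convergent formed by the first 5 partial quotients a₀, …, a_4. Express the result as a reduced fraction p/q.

Collapse the nested fraction from the inside out:
Start with 1.
3 + 1/(1/1) = 3 + 1/1 = 4/1
2 + 1/(4/1) = 2 + 1/4 = 9/4
5 + 1/(9/4) = 5 + 4/9 = 49/9
9 + 1/(49/9) = 9 + 9/49 = 450/49

450/49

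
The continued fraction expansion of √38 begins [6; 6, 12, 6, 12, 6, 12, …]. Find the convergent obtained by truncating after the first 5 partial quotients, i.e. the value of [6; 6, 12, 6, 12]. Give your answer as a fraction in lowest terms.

Use the convergent recurrence hₖ = aₖ·hₖ₋₁ + hₖ₋₂ (and likewise for the denominators kₖ):
a_0 = 6: 6/1
a_1 = 6: 37/6
a_2 = 12: 450/73
a_3 = 6: 2737/444
a_4 = 12: 33294/5401

33294/5401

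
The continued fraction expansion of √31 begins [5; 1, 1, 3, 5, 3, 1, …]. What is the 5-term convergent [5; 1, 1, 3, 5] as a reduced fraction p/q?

206/37

Start with 5.
3 + 1/(5/1) = 3 + 1/5 = 16/5
1 + 1/(16/5) = 1 + 5/16 = 21/16
1 + 1/(21/16) = 1 + 16/21 = 37/21
5 + 1/(37/21) = 5 + 21/37 = 206/37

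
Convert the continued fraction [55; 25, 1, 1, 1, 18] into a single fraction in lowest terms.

79091/1437

Start with 18.
1 + 1/(18/1) = 1 + 1/18 = 19/18
1 + 1/(19/18) = 1 + 18/19 = 37/19
1 + 1/(37/19) = 1 + 19/37 = 56/37
25 + 1/(56/37) = 25 + 37/56 = 1437/56
55 + 1/(1437/56) = 55 + 56/1437 = 79091/1437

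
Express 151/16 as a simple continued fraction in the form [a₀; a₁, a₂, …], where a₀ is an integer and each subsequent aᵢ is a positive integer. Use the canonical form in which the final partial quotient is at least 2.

[9; 2, 3, 2]

151 = 9·16 + 7, so a_0 = 9
16 = 2·7 + 2, so a_1 = 2
7 = 3·2 + 1, so a_2 = 3
2 = 2·1 + 0, so a_3 = 2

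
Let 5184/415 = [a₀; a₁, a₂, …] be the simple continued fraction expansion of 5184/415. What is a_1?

Apply division with remainder until the remainder is 0:
5184 ÷ 415 → quotient 12, remainder 204
415 ÷ 204 → quotient 2, remainder 7

2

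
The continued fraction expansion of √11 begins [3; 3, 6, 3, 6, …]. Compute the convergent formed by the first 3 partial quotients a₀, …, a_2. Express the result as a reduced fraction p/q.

63/19

a_0 = 3: 3/1
a_1 = 3: 10/3
a_2 = 6: 63/19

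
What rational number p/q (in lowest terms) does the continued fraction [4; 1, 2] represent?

14/3

a_0 = 4: 4/1
a_1 = 1: 5/1
a_2 = 2: 14/3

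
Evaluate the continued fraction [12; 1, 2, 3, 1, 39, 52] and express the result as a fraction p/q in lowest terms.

341389/26897

Work from the innermost term outward:
Start with 52.
39 + 1/(52/1) = 39 + 1/52 = 2029/52
1 + 1/(2029/52) = 1 + 52/2029 = 2081/2029
3 + 1/(2081/2029) = 3 + 2029/2081 = 8272/2081
2 + 1/(8272/2081) = 2 + 2081/8272 = 18625/8272
1 + 1/(18625/8272) = 1 + 8272/18625 = 26897/18625
12 + 1/(26897/18625) = 12 + 18625/26897 = 341389/26897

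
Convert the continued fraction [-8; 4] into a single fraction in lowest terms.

Starting at the tail and folding back:
Start with 4.
-8 + 1/(4/1) = -8 + 1/4 = -31/4

-31/4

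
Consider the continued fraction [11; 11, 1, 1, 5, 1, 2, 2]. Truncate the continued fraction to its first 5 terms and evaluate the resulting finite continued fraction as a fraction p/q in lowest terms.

Start with 5.
1 + 1/(5/1) = 1 + 1/5 = 6/5
1 + 1/(6/5) = 1 + 5/6 = 11/6
11 + 1/(11/6) = 11 + 6/11 = 127/11
11 + 1/(127/11) = 11 + 11/127 = 1408/127

1408/127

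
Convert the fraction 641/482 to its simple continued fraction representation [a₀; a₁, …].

641 ÷ 482 → quotient 1, remainder 159
482 ÷ 159 → quotient 3, remainder 5
159 ÷ 5 → quotient 31, remainder 4
5 ÷ 4 → quotient 1, remainder 1
4 ÷ 1 → quotient 4, remainder 0

[1; 3, 31, 1, 4]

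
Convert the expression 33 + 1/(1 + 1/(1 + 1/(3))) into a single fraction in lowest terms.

a_0 = 33: 33/1
a_1 = 1: 34/1
a_2 = 1: 67/2
a_3 = 3: 235/7

235/7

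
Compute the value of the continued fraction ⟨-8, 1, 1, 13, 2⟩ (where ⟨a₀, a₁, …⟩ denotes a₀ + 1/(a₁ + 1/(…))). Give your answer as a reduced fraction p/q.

-419/56

Start with 2.
13 + 1/(2/1) = 13 + 1/2 = 27/2
1 + 1/(27/2) = 1 + 2/27 = 29/27
1 + 1/(29/27) = 1 + 27/29 = 56/29
-8 + 1/(56/29) = -8 + 29/56 = -419/56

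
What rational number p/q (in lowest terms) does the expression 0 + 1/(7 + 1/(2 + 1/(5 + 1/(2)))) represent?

24/179

a_0 = 0: 0/1
a_1 = 7: 1/7
a_2 = 2: 2/15
a_3 = 5: 11/82
a_4 = 2: 24/179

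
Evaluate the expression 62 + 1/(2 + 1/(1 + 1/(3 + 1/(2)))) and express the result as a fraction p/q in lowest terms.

1559/25

Start with 2.
3 + 1/(2/1) = 3 + 1/2 = 7/2
1 + 1/(7/2) = 1 + 2/7 = 9/7
2 + 1/(9/7) = 2 + 7/9 = 25/9
62 + 1/(25/9) = 62 + 9/25 = 1559/25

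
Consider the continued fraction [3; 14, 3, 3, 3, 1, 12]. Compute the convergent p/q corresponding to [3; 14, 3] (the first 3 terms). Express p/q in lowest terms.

a_0 = 3: 3/1
a_1 = 14: 43/14
a_2 = 3: 132/43

132/43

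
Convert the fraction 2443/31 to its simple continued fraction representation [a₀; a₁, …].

Repeatedly divide and take the remainder:
2443 = 78·31 + 25, so a_0 = 78
31 = 1·25 + 6, so a_1 = 1
25 = 4·6 + 1, so a_2 = 4
6 = 6·1 + 0, so a_3 = 6

[78; 1, 4, 6]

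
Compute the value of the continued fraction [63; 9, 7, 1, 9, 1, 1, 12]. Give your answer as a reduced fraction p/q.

Start with 12.
1 + 1/(12/1) = 1 + 1/12 = 13/12
1 + 1/(13/12) = 1 + 12/13 = 25/13
9 + 1/(25/13) = 9 + 13/25 = 238/25
1 + 1/(238/25) = 1 + 25/238 = 263/238
7 + 1/(263/238) = 7 + 238/263 = 2079/263
9 + 1/(2079/263) = 9 + 263/2079 = 18974/2079
63 + 1/(18974/2079) = 63 + 2079/18974 = 1197441/18974

1197441/18974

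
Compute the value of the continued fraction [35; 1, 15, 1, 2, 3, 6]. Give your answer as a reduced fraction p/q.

Start with 6.
3 + 1/(6/1) = 3 + 1/6 = 19/6
2 + 1/(19/6) = 2 + 6/19 = 44/19
1 + 1/(44/19) = 1 + 19/44 = 63/44
15 + 1/(63/44) = 15 + 44/63 = 989/63
1 + 1/(989/63) = 1 + 63/989 = 1052/989
35 + 1/(1052/989) = 35 + 989/1052 = 37809/1052

37809/1052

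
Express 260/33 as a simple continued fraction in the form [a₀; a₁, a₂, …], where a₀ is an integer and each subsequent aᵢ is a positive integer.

260 = 7·33 + 29, so a_0 = 7
33 = 1·29 + 4, so a_1 = 1
29 = 7·4 + 1, so a_2 = 7
4 = 4·1 + 0, so a_3 = 4

[7; 1, 7, 4]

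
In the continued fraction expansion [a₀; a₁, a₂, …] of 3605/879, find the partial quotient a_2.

1

⌊3605/879⌋ = 4, remainder 89
⌊879/89⌋ = 9, remainder 78
⌊89/78⌋ = 1, remainder 11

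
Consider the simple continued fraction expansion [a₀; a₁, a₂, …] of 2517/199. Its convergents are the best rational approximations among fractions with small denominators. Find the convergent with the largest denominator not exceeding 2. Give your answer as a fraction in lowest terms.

25/2

a_0 = 12: 12/1  (≤ bound)
a_1 = 1: 13/1  (≤ bound)
a_2 = 1: 25/2  (≤ bound)
a_3 = 1: 38/3  (> 2, stop)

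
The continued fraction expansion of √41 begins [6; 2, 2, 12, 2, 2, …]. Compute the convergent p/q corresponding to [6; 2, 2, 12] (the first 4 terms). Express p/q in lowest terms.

Start with 12.
2 + 1/(12/1) = 2 + 1/12 = 25/12
2 + 1/(25/12) = 2 + 12/25 = 62/25
6 + 1/(62/25) = 6 + 25/62 = 397/62

397/62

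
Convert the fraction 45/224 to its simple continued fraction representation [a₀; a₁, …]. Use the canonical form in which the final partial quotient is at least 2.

[0; 4, 1, 44]

Apply division with remainder until the remainder is 0:
45 ÷ 224 → quotient 0, remainder 45
224 ÷ 45 → quotient 4, remainder 44
45 ÷ 44 → quotient 1, remainder 1
44 ÷ 1 → quotient 44, remainder 0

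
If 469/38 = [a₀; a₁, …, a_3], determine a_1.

Apply division with remainder until the remainder is 0:
⌊469/38⌋ = 12, remainder 13
⌊38/13⌋ = 2, remainder 12

2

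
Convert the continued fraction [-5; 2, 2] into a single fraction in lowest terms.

-23/5

Starting at the tail and folding back:
Start with 2.
2 + 1/(2/1) = 2 + 1/2 = 5/2
-5 + 1/(5/2) = -5 + 2/5 = -23/5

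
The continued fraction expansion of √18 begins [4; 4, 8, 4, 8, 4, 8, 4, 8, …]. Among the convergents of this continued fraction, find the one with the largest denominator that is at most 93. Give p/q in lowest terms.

a_0 = 4: 4/1  (≤ bound)
a_1 = 4: 17/4  (≤ bound)
a_2 = 8: 140/33  (≤ bound)
a_3 = 4: 577/136  (> 93, stop)

140/33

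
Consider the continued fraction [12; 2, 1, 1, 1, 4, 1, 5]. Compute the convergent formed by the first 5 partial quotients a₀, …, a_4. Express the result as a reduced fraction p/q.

a_0 = 12: 12/1
a_1 = 2: 25/2
a_2 = 1: 37/3
a_3 = 1: 62/5
a_4 = 1: 99/8

99/8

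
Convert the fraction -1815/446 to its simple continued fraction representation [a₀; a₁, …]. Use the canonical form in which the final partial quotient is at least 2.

[-5; 1, 13, 2, 1, 1, 2, 2]

⌊-1815/446⌋ = -5, remainder 415
⌊446/415⌋ = 1, remainder 31
⌊415/31⌋ = 13, remainder 12
⌊31/12⌋ = 2, remainder 7
⌊12/7⌋ = 1, remainder 5
⌊7/5⌋ = 1, remainder 2
⌊5/2⌋ = 2, remainder 1
⌊2/1⌋ = 2, remainder 0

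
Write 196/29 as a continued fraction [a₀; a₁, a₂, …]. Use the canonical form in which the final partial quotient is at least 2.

196 ÷ 29 → quotient 6, remainder 22
29 ÷ 22 → quotient 1, remainder 7
22 ÷ 7 → quotient 3, remainder 1
7 ÷ 1 → quotient 7, remainder 0

[6; 1, 3, 7]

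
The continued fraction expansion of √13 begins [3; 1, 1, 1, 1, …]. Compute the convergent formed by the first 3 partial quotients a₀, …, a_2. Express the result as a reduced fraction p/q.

Collapse the nested fraction from the inside out:
Start with 1.
1 + 1/(1/1) = 1 + 1/1 = 2/1
3 + 1/(2/1) = 3 + 1/2 = 7/2

7/2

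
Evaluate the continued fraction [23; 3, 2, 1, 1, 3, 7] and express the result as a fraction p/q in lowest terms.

a_0 = 23: 23/1
a_1 = 3: 70/3
a_2 = 2: 163/7
a_3 = 1: 233/10
a_4 = 1: 396/17
a_5 = 3: 1421/61
a_6 = 7: 10343/444

10343/444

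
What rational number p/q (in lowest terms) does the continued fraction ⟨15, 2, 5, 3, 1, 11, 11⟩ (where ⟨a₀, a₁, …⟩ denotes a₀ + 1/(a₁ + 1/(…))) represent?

92693/5997

Start with 11.
11 + 1/(11/1) = 11 + 1/11 = 122/11
1 + 1/(122/11) = 1 + 11/122 = 133/122
3 + 1/(133/122) = 3 + 122/133 = 521/133
5 + 1/(521/133) = 5 + 133/521 = 2738/521
2 + 1/(2738/521) = 2 + 521/2738 = 5997/2738
15 + 1/(5997/2738) = 15 + 2738/5997 = 92693/5997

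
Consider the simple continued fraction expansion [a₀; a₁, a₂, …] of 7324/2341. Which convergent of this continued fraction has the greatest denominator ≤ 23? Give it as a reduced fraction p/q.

25/8

a_0 = 3: 3/1  (≤ bound)
a_1 = 7: 22/7  (≤ bound)
a_2 = 1: 25/8  (≤ bound)
a_3 = 3: 97/31  (> 23, stop)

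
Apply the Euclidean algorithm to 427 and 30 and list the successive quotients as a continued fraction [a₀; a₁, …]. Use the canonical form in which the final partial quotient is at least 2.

[14; 4, 3, 2]

427 ÷ 30 → quotient 14, remainder 7
30 ÷ 7 → quotient 4, remainder 2
7 ÷ 2 → quotient 3, remainder 1
2 ÷ 1 → quotient 2, remainder 0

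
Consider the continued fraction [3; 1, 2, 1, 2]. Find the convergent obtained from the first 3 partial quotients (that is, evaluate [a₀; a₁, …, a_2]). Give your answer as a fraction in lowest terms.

11/3

a_0 = 3: 3/1
a_1 = 1: 4/1
a_2 = 2: 11/3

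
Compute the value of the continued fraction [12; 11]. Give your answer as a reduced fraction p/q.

a_0 = 12: 12/1
a_1 = 11: 133/11

133/11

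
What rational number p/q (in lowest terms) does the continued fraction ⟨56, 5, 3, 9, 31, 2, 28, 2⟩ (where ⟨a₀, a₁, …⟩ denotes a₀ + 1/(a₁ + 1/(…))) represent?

Starting at the tail and folding back:
Start with 2.
28 + 1/(2/1) = 28 + 1/2 = 57/2
2 + 1/(57/2) = 2 + 2/57 = 116/57
31 + 1/(116/57) = 31 + 57/116 = 3653/116
9 + 1/(3653/116) = 9 + 116/3653 = 32993/3653
3 + 1/(32993/3653) = 3 + 3653/32993 = 102632/32993
5 + 1/(102632/32993) = 5 + 32993/102632 = 546153/102632
56 + 1/(546153/102632) = 56 + 102632/546153 = 30687200/546153

30687200/546153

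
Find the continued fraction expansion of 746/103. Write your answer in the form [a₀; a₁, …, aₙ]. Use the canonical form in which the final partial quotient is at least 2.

[7; 4, 8, 3]

746 = 7·103 + 25, so a_0 = 7
103 = 4·25 + 3, so a_1 = 4
25 = 8·3 + 1, so a_2 = 8
3 = 3·1 + 0, so a_3 = 3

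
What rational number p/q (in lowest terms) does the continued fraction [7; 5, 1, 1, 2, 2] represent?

Start with 2.
2 + 1/(2/1) = 2 + 1/2 = 5/2
1 + 1/(5/2) = 1 + 2/5 = 7/5
1 + 1/(7/5) = 1 + 5/7 = 12/7
5 + 1/(12/7) = 5 + 7/12 = 67/12
7 + 1/(67/12) = 7 + 12/67 = 481/67

481/67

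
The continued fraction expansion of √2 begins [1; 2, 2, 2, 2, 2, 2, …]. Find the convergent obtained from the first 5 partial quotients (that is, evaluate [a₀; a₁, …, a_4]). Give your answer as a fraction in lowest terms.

Start with 2.
2 + 1/(2/1) = 2 + 1/2 = 5/2
2 + 1/(5/2) = 2 + 2/5 = 12/5
2 + 1/(12/5) = 2 + 5/12 = 29/12
1 + 1/(29/12) = 1 + 12/29 = 41/29

41/29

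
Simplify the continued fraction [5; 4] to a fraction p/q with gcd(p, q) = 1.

a_0 = 5: 5/1
a_1 = 4: 21/4

21/4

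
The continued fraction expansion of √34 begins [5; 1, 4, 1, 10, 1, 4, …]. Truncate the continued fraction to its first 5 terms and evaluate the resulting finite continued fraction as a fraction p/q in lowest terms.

Start with 10.
1 + 1/(10/1) = 1 + 1/10 = 11/10
4 + 1/(11/10) = 4 + 10/11 = 54/11
1 + 1/(54/11) = 1 + 11/54 = 65/54
5 + 1/(65/54) = 5 + 54/65 = 379/65

379/65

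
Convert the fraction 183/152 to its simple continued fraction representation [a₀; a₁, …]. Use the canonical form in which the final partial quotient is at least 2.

[1; 4, 1, 9, 3]

183 ÷ 152 → quotient 1, remainder 31
152 ÷ 31 → quotient 4, remainder 28
31 ÷ 28 → quotient 1, remainder 3
28 ÷ 3 → quotient 9, remainder 1
3 ÷ 1 → quotient 3, remainder 0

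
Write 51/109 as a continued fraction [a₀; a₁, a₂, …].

[0; 2, 7, 3, 2]

51 ÷ 109 → quotient 0, remainder 51
109 ÷ 51 → quotient 2, remainder 7
51 ÷ 7 → quotient 7, remainder 2
7 ÷ 2 → quotient 3, remainder 1
2 ÷ 1 → quotient 2, remainder 0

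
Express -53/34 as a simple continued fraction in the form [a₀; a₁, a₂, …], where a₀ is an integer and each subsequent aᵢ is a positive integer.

[-2; 2, 3, 1, 3]

-53 ÷ 34 → quotient -2, remainder 15
34 ÷ 15 → quotient 2, remainder 4
15 ÷ 4 → quotient 3, remainder 3
4 ÷ 3 → quotient 1, remainder 1
3 ÷ 1 → quotient 3, remainder 0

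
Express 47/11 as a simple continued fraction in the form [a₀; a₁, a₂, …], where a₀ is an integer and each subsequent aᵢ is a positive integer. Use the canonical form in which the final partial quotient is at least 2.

47 ÷ 11 → quotient 4, remainder 3
11 ÷ 3 → quotient 3, remainder 2
3 ÷ 2 → quotient 1, remainder 1
2 ÷ 1 → quotient 2, remainder 0

[4; 3, 1, 2]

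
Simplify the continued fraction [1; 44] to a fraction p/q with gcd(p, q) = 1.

45/44

Build up convergents one term at a time:
a_0 = 1: 1/1
a_1 = 44: 45/44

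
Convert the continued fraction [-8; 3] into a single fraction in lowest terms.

Start with 3.
-8 + 1/(3/1) = -8 + 1/3 = -23/3

-23/3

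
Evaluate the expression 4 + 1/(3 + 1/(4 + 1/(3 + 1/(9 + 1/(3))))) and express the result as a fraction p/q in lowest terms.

Build up convergents one term at a time:
a_0 = 4: 4/1
a_1 = 3: 13/3
a_2 = 4: 56/13
a_3 = 3: 181/42
a_4 = 9: 1685/391
a_5 = 3: 5236/1215

5236/1215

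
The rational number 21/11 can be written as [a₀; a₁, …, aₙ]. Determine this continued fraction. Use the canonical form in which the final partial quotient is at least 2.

[1; 1, 10]

21 = 1·11 + 10, so a_0 = 1
11 = 1·10 + 1, so a_1 = 1
10 = 10·1 + 0, so a_2 = 10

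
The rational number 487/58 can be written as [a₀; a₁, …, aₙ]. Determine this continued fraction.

Run the Euclidean algorithm, recording each quotient:
⌊487/58⌋ = 8, remainder 23
⌊58/23⌋ = 2, remainder 12
⌊23/12⌋ = 1, remainder 11
⌊12/11⌋ = 1, remainder 1
⌊11/1⌋ = 11, remainder 0

[8; 2, 1, 1, 11]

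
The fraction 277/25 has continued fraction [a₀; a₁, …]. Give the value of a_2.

2

277 = 11·25 + 2, so a_0 = 11
25 = 12·2 + 1, so a_1 = 12
2 = 2·1 + 0, so a_2 = 2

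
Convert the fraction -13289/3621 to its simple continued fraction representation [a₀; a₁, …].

[-4; 3, 33, 5, 7]

Repeatedly divide and take the remainder:
-13289 ÷ 3621 → quotient -4, remainder 1195
3621 ÷ 1195 → quotient 3, remainder 36
1195 ÷ 36 → quotient 33, remainder 7
36 ÷ 7 → quotient 5, remainder 1
7 ÷ 1 → quotient 7, remainder 0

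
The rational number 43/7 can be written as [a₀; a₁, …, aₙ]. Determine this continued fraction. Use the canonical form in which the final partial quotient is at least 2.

[6; 7]

Run the Euclidean algorithm, recording each quotient:
43 ÷ 7 → quotient 6, remainder 1
7 ÷ 1 → quotient 7, remainder 0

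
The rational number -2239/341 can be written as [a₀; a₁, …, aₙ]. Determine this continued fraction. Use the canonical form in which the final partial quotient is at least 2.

⌊-2239/341⌋ = -7, remainder 148
⌊341/148⌋ = 2, remainder 45
⌊148/45⌋ = 3, remainder 13
⌊45/13⌋ = 3, remainder 6
⌊13/6⌋ = 2, remainder 1
⌊6/1⌋ = 6, remainder 0

[-7; 2, 3, 3, 2, 6]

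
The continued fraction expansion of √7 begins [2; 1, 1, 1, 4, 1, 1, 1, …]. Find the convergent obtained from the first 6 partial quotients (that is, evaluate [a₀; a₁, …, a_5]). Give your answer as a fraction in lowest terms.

Build up convergents one term at a time:
a_0 = 2: 2/1
a_1 = 1: 3/1
a_2 = 1: 5/2
a_3 = 1: 8/3
a_4 = 4: 37/14
a_5 = 1: 45/17

45/17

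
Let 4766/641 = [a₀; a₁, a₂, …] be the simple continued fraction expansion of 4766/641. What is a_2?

3

4766 = 7·641 + 279, so a_0 = 7
641 = 2·279 + 83, so a_1 = 2
279 = 3·83 + 30, so a_2 = 3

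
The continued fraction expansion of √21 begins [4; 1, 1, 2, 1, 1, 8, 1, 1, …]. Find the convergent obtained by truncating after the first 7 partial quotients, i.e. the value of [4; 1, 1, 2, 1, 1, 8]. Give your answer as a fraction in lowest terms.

Use the convergent recurrence hₖ = aₖ·hₖ₋₁ + hₖ₋₂ (and likewise for the denominators kₖ):
a_0 = 4: 4/1
a_1 = 1: 5/1
a_2 = 1: 9/2
a_3 = 2: 23/5
a_4 = 1: 32/7
a_5 = 1: 55/12
a_6 = 8: 472/103

472/103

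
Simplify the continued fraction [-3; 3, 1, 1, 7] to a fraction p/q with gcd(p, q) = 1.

Starting at the tail and folding back:
Start with 7.
1 + 1/(7/1) = 1 + 1/7 = 8/7
1 + 1/(8/7) = 1 + 7/8 = 15/8
3 + 1/(15/8) = 3 + 8/15 = 53/15
-3 + 1/(53/15) = -3 + 15/53 = -144/53

-144/53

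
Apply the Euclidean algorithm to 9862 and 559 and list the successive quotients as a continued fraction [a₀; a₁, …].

[17; 1, 1, 1, 3, 1, 7, 5]

⌊9862/559⌋ = 17, remainder 359
⌊559/359⌋ = 1, remainder 200
⌊359/200⌋ = 1, remainder 159
⌊200/159⌋ = 1, remainder 41
⌊159/41⌋ = 3, remainder 36
⌊41/36⌋ = 1, remainder 5
⌊36/5⌋ = 7, remainder 1
⌊5/1⌋ = 5, remainder 0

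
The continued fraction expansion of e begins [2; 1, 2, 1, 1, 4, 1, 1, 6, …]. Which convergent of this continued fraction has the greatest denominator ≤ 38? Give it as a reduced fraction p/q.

List convergents until the denominator exceeds the bound:
a_0 = 2: 2/1  (≤ bound)
a_1 = 1: 3/1  (≤ bound)
a_2 = 2: 8/3  (≤ bound)
a_3 = 1: 11/4  (≤ bound)
a_4 = 1: 19/7  (≤ bound)
a_5 = 4: 87/32  (≤ bound)
a_6 = 1: 106/39  (> 38, stop)

87/32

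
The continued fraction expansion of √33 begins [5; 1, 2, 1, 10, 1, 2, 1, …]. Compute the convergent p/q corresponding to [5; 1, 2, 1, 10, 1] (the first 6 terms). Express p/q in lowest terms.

270/47

Start with 1.
10 + 1/(1/1) = 10 + 1/1 = 11/1
1 + 1/(11/1) = 1 + 1/11 = 12/11
2 + 1/(12/11) = 2 + 11/12 = 35/12
1 + 1/(35/12) = 1 + 12/35 = 47/35
5 + 1/(47/35) = 5 + 35/47 = 270/47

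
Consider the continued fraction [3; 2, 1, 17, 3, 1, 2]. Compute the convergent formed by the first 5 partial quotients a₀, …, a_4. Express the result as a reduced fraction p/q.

541/162

Build up convergents one term at a time:
a_0 = 3: 3/1
a_1 = 2: 7/2
a_2 = 1: 10/3
a_3 = 17: 177/53
a_4 = 3: 541/162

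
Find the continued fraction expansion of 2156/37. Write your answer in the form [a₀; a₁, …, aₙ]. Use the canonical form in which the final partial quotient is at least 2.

[58; 3, 1, 2, 3]

Repeatedly divide and take the remainder:
2156 = 58·37 + 10, so a_0 = 58
37 = 3·10 + 7, so a_1 = 3
10 = 1·7 + 3, so a_2 = 1
7 = 2·3 + 1, so a_3 = 2
3 = 3·1 + 0, so a_4 = 3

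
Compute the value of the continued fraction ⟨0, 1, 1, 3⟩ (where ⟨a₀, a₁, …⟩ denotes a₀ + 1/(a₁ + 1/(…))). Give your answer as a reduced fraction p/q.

Work from the innermost term outward:
Start with 3.
1 + 1/(3/1) = 1 + 1/3 = 4/3
1 + 1/(4/3) = 1 + 3/4 = 7/4
0 + 1/(7/4) = 0 + 4/7 = 4/7

4/7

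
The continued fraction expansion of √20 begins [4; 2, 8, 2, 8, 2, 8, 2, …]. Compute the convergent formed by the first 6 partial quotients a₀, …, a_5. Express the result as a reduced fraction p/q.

Use the convergent recurrence hₖ = aₖ·hₖ₋₁ + hₖ₋₂ (and likewise for the denominators kₖ):
a_0 = 4: 4/1
a_1 = 2: 9/2
a_2 = 8: 76/17
a_3 = 2: 161/36
a_4 = 8: 1364/305
a_5 = 2: 2889/646

2889/646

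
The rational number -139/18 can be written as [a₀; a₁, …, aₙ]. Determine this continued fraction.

-139 = -8·18 + 5, so a_0 = -8
18 = 3·5 + 3, so a_1 = 3
5 = 1·3 + 2, so a_2 = 1
3 = 1·2 + 1, so a_3 = 1
2 = 2·1 + 0, so a_4 = 2

[-8; 3, 1, 1, 2]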